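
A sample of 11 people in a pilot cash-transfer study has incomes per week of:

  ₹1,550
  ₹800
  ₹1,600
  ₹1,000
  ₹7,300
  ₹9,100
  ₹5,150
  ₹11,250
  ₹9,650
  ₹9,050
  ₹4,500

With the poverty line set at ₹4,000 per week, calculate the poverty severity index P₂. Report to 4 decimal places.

Poor units: ₹800, ₹1,000, ₹1,550, ₹1,600 (q = 4 of N = 11).
Gap ratios (z−y)/z: (4000−800)/4000 = 0.8000; (4000−1000)/4000 = 0.7500; (4000−1550)/4000 = 0.6125; (4000−1600)/4000 = 0.6000.
Squared: 0.6400; 0.5625; 0.3752; 0.3600.
Sum = 1.937656; P₂ = 1.937656 / 11 = 0.1762.

0.1762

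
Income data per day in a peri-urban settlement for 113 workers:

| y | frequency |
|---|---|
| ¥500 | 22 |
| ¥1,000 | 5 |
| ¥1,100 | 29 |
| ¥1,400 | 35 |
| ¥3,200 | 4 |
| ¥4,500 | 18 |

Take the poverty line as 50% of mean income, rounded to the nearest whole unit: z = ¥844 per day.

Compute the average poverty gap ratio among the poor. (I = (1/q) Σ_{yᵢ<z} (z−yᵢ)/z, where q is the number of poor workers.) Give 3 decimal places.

Poor units: 22×¥500 (q = 22 of N = 113).
Shortfall ratios (z−y)/z: 0.4076 (×22); sum = 8.966825.
I averages over the q = 22 poor units only: 8.966825 / 22 = 0.408.

0.408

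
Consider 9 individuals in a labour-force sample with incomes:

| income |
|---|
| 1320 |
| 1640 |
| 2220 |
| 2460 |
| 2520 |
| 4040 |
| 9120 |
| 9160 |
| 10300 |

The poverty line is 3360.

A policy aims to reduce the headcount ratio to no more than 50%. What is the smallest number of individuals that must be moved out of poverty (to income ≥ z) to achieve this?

5 of the 9 individuals are poor, so H = 5/9 = 0.556.
A headcount ratio of at most 50% allows at most ⌊0.50 × 9⌋ = 4 poor individuals.
So at least 5 − 4 = 1 must be lifted.

1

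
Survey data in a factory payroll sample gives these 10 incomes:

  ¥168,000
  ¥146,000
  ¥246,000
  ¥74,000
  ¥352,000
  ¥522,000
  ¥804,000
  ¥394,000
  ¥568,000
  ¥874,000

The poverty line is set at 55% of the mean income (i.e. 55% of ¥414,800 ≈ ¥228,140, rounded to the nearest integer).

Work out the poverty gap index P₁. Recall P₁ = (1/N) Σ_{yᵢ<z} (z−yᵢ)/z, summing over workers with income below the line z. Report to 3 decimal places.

0.130

Incomes under z: ¥74,000, ¥146,000, ¥168,000 (q = 3 of N = 10).
Normalized shortfalls: (228140−74000)/228140 = 0.6756; (228140−146000)/228140 = 0.3600; (228140−168000)/228140 = 0.2636.
Sum of shortfalls = 1.299290; P₁ averages over all N: 1.299290 / 10 = 0.130.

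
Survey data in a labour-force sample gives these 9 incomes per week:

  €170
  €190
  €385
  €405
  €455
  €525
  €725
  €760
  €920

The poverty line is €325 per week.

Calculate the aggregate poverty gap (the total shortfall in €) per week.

€290

Below z: €170, €190 (q = 2 of N = 9).
Individual gaps: 325−170 = 155; 325−190 = 135.
Aggregate gap = €290.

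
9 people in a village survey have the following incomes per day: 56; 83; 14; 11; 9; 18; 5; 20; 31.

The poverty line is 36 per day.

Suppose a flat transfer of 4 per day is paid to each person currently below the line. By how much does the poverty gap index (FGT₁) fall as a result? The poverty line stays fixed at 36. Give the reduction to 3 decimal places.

Before: below the line — 5, 9, 11, 14, 18, 20, 31; poverty gap index (FGT₁) = 0.44444.
After the 4 transfer: below the line — 9, 13, 15, 18, 22, 24, 35; poverty gap index (FGT₁) = 0.35802.
Reduction = 0.44444 − 0.35802 = 0.086.

0.086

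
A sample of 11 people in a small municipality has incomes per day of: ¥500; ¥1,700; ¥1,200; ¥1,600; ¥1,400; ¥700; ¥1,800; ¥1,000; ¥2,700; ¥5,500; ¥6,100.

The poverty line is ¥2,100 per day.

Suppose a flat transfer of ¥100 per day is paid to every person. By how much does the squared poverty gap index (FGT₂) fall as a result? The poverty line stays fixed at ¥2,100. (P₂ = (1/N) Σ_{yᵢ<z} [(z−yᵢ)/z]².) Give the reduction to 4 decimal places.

Before: below the line — ¥500, ¥700, ¥1,000, ¥1,200, ¥1,400, ¥1,600, ¥1,700, ¥1,800; squared poverty gap index (FGT₂) = 0.155226.
After the ¥100 transfer: below the line — ¥600, ¥800, ¥1,100, ¥1,300, ¥1,500, ¥1,700, ¥1,800, ¥1,900; squared poverty gap index (FGT₂) = 0.128427.
Reduction = 0.155226 − 0.128427 = 0.0268.

0.0268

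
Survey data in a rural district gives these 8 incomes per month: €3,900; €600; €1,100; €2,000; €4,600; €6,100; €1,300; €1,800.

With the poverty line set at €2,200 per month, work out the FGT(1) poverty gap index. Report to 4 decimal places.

Below the line: €600, €1,100, €1,300, €1,800, €2,000 (q = 5 of N = 8).
Gap ratios (z−y)/z: (2200−600)/2200 = 0.7273; (2200−1100)/2200 = 0.5000; (2200−1300)/2200 = 0.4091; (2200−1800)/2200 = 0.1818; (2200−2000)/2200 = 0.0909.
Sum of shortfalls = 1.909091; P₁ averages over all N: 1.909091 / 8 = 0.2386.

0.2386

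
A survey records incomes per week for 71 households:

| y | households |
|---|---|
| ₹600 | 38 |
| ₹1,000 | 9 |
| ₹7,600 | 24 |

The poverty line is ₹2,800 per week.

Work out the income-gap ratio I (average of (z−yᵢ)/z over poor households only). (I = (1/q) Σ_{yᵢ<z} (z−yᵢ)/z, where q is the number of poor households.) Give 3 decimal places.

Below z: 38×₹600, 9×₹1,000 (q = 47 of N = 71).
Shortfall ratios (z−y)/z: 0.7857 (×38), 0.6429 (×9); sum = 35.642857.
The income-gap ratio divides by q (the poor only): 35.642857 / 47 = 0.758.

0.758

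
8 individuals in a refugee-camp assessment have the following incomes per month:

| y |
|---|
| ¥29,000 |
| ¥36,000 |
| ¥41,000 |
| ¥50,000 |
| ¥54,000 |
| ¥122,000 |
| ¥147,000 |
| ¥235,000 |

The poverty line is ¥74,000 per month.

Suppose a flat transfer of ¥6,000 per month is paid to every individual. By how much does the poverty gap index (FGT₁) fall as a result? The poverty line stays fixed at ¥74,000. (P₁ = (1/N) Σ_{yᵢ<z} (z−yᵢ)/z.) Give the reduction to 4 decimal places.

Before: below the line — ¥29,000, ¥36,000, ¥41,000, ¥50,000, ¥54,000; poverty gap index (FGT₁) = 0.270270.
After the ¥6,000 transfer: below the line — ¥35,000, ¥42,000, ¥47,000, ¥56,000, ¥60,000; poverty gap index (FGT₁) = 0.219595.
Reduction = 0.270270 − 0.219595 = 0.0507.

0.0507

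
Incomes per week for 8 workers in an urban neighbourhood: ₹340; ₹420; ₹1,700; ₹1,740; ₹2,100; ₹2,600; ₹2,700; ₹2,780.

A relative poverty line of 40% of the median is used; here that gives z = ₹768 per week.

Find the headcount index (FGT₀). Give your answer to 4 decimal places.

2 of the 8 workers have income below ₹768.
H = 2/8 = 0.2500.

0.2500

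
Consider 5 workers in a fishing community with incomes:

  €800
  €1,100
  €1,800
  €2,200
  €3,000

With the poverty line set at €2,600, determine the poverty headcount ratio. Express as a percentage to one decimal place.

80.0%

4 of the 5 workers have income below €2,600.
H = 4/5 = 80.0%.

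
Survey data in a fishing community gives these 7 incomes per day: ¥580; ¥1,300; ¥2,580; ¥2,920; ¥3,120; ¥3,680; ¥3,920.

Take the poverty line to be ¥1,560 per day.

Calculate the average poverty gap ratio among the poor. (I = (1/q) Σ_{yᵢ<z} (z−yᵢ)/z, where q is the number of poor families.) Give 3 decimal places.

Below the line: ¥580, ¥1,300 (q = 2 of N = 7).
Relative gaps: 0.6282, 0.1667; sum = 0.794872.
The income-gap ratio divides by q (the poor only): 0.794872 / 2 = 0.397.

0.397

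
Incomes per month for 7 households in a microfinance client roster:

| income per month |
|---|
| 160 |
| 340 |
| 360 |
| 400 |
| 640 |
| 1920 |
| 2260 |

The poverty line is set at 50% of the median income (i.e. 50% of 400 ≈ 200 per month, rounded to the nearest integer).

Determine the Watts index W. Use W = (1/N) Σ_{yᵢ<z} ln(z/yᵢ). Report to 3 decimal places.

0.032

Below the line: 160 (q = 1 of N = 7).
ln(z/y) terms: ln(200/160) = 0.2231.
W = 0.223144 / 7 = 0.032.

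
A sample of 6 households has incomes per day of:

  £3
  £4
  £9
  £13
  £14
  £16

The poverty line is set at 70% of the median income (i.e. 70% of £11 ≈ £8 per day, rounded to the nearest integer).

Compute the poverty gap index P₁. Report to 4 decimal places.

0.1875

Poor units: £3, £4 (q = 2 of N = 6).
Shortfall ratios: (8−3)/8 = 0.6250; (8−4)/8 = 0.5000.
Sum of shortfalls = 1.125000; P₁ averages over all N: 1.125000 / 6 = 0.1875.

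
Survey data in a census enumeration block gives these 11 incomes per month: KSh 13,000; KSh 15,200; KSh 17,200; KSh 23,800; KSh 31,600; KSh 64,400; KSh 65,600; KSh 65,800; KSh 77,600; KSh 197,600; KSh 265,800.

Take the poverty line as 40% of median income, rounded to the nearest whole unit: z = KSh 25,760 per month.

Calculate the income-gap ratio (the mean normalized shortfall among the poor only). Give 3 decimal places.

Below z: KSh 13,000, KSh 15,200, KSh 17,200, KSh 23,800 (q = 4 of N = 11).
Relative gaps: 0.4953, 0.4099, 0.3323, 0.0761; sum = 1.313665.
I averages over the q = 4 poor units only: 1.313665 / 4 = 0.328.

0.328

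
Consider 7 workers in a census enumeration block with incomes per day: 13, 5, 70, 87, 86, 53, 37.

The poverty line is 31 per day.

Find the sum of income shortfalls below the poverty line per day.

Incomes under z: 5, 13 (q = 2 of N = 7).
Individual gaps: 31−5 = 26; 31−13 = 18.
Aggregate gap = 44.

44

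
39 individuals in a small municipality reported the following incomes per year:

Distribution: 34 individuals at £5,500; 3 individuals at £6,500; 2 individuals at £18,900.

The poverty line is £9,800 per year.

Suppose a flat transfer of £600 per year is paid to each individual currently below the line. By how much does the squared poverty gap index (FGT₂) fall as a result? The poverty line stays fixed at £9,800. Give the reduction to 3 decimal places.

0.046

Before: below the line — 34×£5,500, 3×£6,500; squared poverty gap index (FGT₂) = 0.17656.
After the £600 transfer: below the line — 34×£6,100, 3×£7,100; squared poverty gap index (FGT₂) = 0.13011.
Reduction = 0.17656 − 0.13011 = 0.046.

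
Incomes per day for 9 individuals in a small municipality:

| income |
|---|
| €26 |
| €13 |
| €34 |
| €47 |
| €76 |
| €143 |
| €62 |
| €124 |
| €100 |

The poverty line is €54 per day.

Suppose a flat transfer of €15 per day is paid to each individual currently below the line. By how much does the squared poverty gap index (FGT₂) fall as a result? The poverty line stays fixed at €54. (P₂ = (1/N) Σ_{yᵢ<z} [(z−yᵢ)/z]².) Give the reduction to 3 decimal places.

0.078

Before: below the line — €13, €26, €34, €47; squared poverty gap index (FGT₂) = 0.11103.
After the €15 transfer: below the line — €28, €41, €49; squared poverty gap index (FGT₂) = 0.03315.
Reduction = 0.11103 − 0.03315 = 0.078.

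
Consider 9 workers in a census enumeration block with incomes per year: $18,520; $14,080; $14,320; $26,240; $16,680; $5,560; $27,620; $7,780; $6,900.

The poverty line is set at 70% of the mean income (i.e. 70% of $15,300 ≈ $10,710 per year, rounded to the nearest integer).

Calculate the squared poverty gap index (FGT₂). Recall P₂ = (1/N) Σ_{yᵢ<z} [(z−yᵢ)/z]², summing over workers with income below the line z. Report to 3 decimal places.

Poor units: $5,560, $6,900, $7,780 (q = 3 of N = 9).
Relative gaps: (10710−5560)/10710 = 0.4809; (10710−6900)/10710 = 0.3557; (10710−7780)/10710 = 0.2736.
Squared: 0.2312; 0.1266; 0.0748.
Sum = 0.432622; P₂ = 0.432622 / 9 = 0.048.

0.048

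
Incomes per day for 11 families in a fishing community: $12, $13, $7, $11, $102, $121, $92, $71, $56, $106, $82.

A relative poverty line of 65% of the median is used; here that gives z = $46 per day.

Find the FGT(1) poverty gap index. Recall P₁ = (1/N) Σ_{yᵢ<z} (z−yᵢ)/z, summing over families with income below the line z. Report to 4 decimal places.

0.2787

Below z: $7, $11, $12, $13 (q = 4 of N = 11).
Relative gaps: (46−7)/46 = 0.8478; (46−11)/46 = 0.7609; (46−12)/46 = 0.7391; (46−13)/46 = 0.7174.
Σ = 3.065217. Dividing by the full population N = 11 gives P₁ = 0.2787.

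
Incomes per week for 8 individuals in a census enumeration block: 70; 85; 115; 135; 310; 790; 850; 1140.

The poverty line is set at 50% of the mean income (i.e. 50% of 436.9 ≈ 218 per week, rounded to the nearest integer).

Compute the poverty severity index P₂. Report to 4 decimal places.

0.1502

Incomes under z: 70, 85, 115, 135 (q = 4 of N = 8).
Normalized shortfalls: (218−70)/218 = 0.6789; (218−85)/218 = 0.6101; (218−115)/218 = 0.4725; (218−135)/218 = 0.3807.
Squared: 0.4609; 0.3722; 0.2232; 0.1450.
Sum = 1.201309; P₂ = 1.201309 / 8 = 0.1502.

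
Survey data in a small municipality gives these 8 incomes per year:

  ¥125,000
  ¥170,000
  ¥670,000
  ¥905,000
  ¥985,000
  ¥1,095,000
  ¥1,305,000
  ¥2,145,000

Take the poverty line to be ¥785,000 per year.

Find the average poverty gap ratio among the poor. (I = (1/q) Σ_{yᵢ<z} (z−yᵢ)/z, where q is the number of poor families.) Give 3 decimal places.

Incomes under z: ¥125,000, ¥170,000, ¥670,000 (q = 3 of N = 8).
Relative gaps: 0.8408, 0.7834, 0.1465; sum = 1.770701.
I averages over the q = 3 poor units only: 1.770701 / 3 = 0.590.

0.590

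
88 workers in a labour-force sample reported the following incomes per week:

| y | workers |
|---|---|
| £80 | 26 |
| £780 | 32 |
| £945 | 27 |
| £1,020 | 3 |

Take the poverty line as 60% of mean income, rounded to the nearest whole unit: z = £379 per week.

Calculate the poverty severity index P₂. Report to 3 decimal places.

Below z: 26×£80 (q = 26 of N = 88).
Normalized shortfalls: (379−80)/379 = 0.7889 (×26).
Squared: 0.6224 (×26).
Sum = 16.182190; P₂ = 16.182190 / 88 = 0.184.

0.184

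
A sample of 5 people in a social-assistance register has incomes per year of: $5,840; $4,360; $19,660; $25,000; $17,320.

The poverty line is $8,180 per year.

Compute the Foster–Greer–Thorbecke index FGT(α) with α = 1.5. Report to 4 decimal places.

Below the line: $4,360, $5,840 (q = 2 of N = 5).
Shortfall ratios: (8180−4360)/8180 = 0.4670; (8180−5840)/8180 = 0.2861.
Raised to α = 1.5: 0.31913; 0.15300.
Sum = 0.472129; FGT(1.5) = 0.472129 / 5 = 0.0944.

0.0944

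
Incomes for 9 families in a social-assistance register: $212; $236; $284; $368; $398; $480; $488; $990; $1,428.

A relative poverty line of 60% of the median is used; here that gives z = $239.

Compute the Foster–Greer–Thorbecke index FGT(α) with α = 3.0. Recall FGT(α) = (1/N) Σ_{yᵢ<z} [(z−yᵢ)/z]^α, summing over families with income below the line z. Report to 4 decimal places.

0.0002

Incomes under z: $212, $236 (q = 2 of N = 9).
Relative gaps: (239−212)/239 = 0.1130; (239−236)/239 = 0.0126.
Raised to α = 3.0: 0.00144; 0.00000.
Sum = 0.001444; FGT(3.0) = 0.001444 / 9 = 0.0002.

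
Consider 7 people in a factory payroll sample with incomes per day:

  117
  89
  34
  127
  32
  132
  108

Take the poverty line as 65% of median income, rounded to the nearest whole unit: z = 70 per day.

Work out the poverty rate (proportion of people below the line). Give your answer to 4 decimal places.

0.2857

2 of the 7 people have income below 70.
H = 2/7 = 0.2857.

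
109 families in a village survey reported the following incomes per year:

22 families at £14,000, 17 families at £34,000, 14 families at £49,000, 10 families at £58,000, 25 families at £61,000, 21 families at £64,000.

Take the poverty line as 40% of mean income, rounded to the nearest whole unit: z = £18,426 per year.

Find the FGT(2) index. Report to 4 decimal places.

Below z: 22×£14,000 (q = 22 of N = 109).
Gap ratios (z−y)/z: (18426−14000)/18426 = 0.2402 (×22).
Squared: 0.0577 (×22).
Sum = 1.269356; P₂ = 1.269356 / 109 = 0.0116.

0.0116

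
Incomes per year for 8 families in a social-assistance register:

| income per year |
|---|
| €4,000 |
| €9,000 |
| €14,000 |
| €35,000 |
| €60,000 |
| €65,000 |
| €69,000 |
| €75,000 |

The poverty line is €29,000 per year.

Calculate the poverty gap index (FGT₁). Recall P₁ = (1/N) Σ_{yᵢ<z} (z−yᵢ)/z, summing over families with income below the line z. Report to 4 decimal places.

0.2586

Incomes under z: €4,000, €9,000, €14,000 (q = 3 of N = 8).
Normalized shortfalls: (29000−4000)/29000 = 0.8621; (29000−9000)/29000 = 0.6897; (29000−14000)/29000 = 0.5172.
Sum of shortfalls = 2.068966; P₁ averages over all N: 2.068966 / 8 = 0.2586.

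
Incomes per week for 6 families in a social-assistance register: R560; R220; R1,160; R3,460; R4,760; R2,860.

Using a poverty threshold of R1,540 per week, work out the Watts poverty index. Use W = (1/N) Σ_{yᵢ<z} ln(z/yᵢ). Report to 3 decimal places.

Below the line: R220, R560, R1,160 (q = 3 of N = 6).
Log shortfalls: ln(1540/220) = 1.9459; ln(1540/560) = 1.0116; ln(1540/1160) = 0.2834.
W = 3.240873 / 6 = 0.540.

0.540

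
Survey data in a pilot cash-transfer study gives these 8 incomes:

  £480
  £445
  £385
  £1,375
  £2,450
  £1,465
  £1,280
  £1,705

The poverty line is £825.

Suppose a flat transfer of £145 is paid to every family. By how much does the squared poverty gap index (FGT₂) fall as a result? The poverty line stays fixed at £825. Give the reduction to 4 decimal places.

0.0505

Before: below the line — £385, £445, £480; squared poverty gap index (FGT₂) = 0.083935.
After the £145 transfer: below the line — £530, £590, £625; squared poverty gap index (FGT₂) = 0.033471.
Reduction = 0.083935 − 0.033471 = 0.0505.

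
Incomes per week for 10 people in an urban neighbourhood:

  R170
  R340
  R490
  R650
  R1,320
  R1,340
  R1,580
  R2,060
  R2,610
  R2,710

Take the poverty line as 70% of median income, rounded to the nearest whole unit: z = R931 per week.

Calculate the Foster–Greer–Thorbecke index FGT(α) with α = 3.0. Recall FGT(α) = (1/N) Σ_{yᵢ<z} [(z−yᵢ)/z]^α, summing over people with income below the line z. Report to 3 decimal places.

0.094

Below z: R170, R340, R490, R650 (q = 4 of N = 10).
Normalized shortfalls: (931−170)/931 = 0.8174; (931−340)/931 = 0.6348; (931−490)/931 = 0.4737; (931−650)/931 = 0.3018.
Raised to α = 3.0: 0.54614; 0.25581; 0.10628; 0.02750.
Sum = 0.935728; FGT(3.0) = 0.935728 / 10 = 0.094.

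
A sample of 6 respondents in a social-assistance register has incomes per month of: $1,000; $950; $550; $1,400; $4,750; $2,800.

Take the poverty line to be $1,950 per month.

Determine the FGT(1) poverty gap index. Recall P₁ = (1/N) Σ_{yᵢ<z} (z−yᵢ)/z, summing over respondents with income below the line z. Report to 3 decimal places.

0.333

Below the line: $550, $950, $1,000, $1,400 (q = 4 of N = 6).
Shortfall ratios: (1950−550)/1950 = 0.7179; (1950−950)/1950 = 0.5128; (1950−1000)/1950 = 0.4872; (1950−1400)/1950 = 0.2821.
Σ = 2.000000. Dividing by the full population N = 6 gives P₁ = 0.333.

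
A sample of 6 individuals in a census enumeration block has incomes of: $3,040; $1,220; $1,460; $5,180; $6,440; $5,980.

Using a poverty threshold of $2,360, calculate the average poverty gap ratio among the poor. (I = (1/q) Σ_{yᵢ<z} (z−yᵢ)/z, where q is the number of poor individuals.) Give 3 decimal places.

Incomes under z: $1,220, $1,460 (q = 2 of N = 6).
Relative gaps: 0.4831, 0.3814; sum = 0.864407.
The income-gap ratio divides by q (the poor only): 0.864407 / 2 = 0.432.

0.432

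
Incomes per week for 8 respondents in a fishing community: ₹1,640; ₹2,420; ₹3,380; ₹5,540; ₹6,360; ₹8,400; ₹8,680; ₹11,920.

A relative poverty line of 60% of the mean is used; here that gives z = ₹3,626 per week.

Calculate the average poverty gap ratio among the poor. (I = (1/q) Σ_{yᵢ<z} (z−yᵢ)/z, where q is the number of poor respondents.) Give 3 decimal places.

0.316

Poor units: ₹1,640, ₹2,420, ₹3,380 (q = 3 of N = 8).
Shortfall ratios (z−y)/z: 0.5477, 0.3326, 0.0678; sum = 0.948152.
The income-gap ratio divides by q (the poor only): 0.948152 / 3 = 0.316.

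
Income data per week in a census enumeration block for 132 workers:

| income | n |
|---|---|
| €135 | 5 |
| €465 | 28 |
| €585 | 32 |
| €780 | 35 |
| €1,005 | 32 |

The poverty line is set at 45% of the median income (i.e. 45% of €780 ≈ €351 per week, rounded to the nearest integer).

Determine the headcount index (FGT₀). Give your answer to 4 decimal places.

5 of the 132 workers have income below €351.
H = 5/132 = 0.0379.

0.0379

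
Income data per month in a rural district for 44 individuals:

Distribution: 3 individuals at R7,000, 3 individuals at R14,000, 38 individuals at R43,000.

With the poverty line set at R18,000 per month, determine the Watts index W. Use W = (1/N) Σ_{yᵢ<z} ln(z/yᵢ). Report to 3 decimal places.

Poor units: 3×R7,000, 3×R14,000 (q = 6 of N = 44).
Log shortfalls: ln(18000/7000) = 0.9445 (×3); ln(18000/14000) = 0.2513 (×3).
W = 3.587328 / 44 = 0.082.

0.082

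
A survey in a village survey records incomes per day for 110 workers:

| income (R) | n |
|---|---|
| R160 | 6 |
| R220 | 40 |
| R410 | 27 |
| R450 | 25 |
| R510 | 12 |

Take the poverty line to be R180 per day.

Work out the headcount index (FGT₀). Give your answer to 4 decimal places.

0.0545

6 of the 110 workers have income below R180.
H = 6/110 = 0.0545.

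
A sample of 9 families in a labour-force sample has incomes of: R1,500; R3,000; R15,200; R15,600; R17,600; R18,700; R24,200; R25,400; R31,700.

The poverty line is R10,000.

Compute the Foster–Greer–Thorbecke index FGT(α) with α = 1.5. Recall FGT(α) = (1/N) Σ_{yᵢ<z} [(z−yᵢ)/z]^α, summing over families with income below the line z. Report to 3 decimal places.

0.152

Below the line: R1,500, R3,000 (q = 2 of N = 9).
Normalized shortfalls: (10000−1500)/10000 = 0.8500; (10000−3000)/10000 = 0.7000.
Raised to α = 1.5: 0.78366; 0.58566.
Sum = 1.369323; FGT(1.5) = 1.369323 / 9 = 0.152.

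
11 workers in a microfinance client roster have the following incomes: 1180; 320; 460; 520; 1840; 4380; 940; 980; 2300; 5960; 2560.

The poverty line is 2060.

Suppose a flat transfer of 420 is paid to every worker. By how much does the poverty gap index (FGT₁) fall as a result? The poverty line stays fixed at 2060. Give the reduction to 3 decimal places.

Before: below the line — 320, 460, 520, 940, 980, 1180, 1840; poverty gap index (FGT₁) = 0.36099.
After the 420 transfer: below the line — 740, 880, 940, 1360, 1400, 1600; poverty gap index (FGT₁) = 0.24007.
Reduction = 0.36099 − 0.24007 = 0.121.

0.121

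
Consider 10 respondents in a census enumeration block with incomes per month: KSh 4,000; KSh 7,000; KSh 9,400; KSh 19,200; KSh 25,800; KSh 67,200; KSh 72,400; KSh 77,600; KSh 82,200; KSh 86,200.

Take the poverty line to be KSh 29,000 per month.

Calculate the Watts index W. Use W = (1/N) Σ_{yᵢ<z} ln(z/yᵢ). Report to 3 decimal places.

Incomes under z: KSh 4,000, KSh 7,000, KSh 9,400, KSh 19,200, KSh 25,800 (q = 5 of N = 10).
ln(z/y) terms: ln(29000/4000) = 1.9810; ln(29000/7000) = 1.4214; ln(29000/9400) = 1.1266; ln(29000/19200) = 0.4124; ln(29000/25800) = 0.1169.
W = 5.058280 / 10 = 0.506.

0.506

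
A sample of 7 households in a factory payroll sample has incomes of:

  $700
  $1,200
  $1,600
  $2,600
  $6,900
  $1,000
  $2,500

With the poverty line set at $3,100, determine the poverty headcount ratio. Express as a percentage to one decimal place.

6 of the 7 households have income below $3,100.
H = 6/7 = 85.7%.

85.7%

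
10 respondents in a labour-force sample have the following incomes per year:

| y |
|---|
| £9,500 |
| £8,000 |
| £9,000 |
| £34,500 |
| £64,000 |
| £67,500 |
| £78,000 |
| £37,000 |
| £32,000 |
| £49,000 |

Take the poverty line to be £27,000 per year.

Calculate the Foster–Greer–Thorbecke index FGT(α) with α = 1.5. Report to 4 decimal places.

0.1656

Incomes under z: £8,000, £9,000, £9,500 (q = 3 of N = 10).
Normalized shortfalls: (27000−8000)/27000 = 0.7037; (27000−9000)/27000 = 0.6667; (27000−9500)/27000 = 0.6481.
Raised to α = 1.5: 0.59032; 0.54433; 0.52181.
Sum = 1.656456; FGT(1.5) = 1.656456 / 10 = 0.1656.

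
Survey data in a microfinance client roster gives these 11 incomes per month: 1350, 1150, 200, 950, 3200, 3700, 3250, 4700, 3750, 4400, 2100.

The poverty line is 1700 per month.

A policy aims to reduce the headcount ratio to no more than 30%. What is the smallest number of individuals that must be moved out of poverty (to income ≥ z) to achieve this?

1

Currently q = 4 of N = 11 are below the line (H = 0.364).
A headcount ratio of at most 30% allows at most ⌊0.30 × 11⌋ = 3 poor individuals.
So at least 4 − 3 = 1 must be lifted.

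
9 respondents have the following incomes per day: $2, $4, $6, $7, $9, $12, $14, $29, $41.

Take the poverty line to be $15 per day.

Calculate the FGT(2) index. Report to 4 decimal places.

Below the line: $2, $4, $6, $7, $9, $12, $14 (q = 7 of N = 9).
Relative gaps: (15−2)/15 = 0.8667; (15−4)/15 = 0.7333; (15−6)/15 = 0.6000; (15−7)/15 = 0.5333; (15−9)/15 = 0.4000; (15−12)/15 = 0.2000; (15−14)/15 = 0.0667.
Squared: 0.7511; 0.5378; 0.3600; 0.2844; 0.1600; 0.0400; 0.0044.
Sum = 2.137778; P₂ = 2.137778 / 9 = 0.2375.

0.2375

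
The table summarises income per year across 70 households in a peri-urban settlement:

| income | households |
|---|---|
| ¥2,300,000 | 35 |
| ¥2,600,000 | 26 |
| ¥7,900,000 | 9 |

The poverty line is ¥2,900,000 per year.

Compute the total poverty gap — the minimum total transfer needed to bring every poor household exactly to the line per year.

Incomes under z: 35×¥2,300,000, 26×¥2,600,000 (q = 61 of N = 70).
Individual gaps: 35×(2900000−2300000) = 21000000; 26×(2900000−2600000) = 7800000.
Aggregate gap = ¥28,800,000.

¥28,800,000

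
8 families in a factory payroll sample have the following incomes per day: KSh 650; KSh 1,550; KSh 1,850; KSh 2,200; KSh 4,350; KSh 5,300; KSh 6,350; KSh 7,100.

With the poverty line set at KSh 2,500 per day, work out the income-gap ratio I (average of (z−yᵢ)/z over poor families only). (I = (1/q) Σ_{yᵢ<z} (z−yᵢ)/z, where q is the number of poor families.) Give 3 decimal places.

0.375

Below z: KSh 650, KSh 1,550, KSh 1,850, KSh 2,200 (q = 4 of N = 8).
Shortfall ratios (z−y)/z: 0.7400, 0.3800, 0.2600, 0.1200; sum = 1.500000.
The income-gap ratio divides by q (the poor only): 1.500000 / 4 = 0.375.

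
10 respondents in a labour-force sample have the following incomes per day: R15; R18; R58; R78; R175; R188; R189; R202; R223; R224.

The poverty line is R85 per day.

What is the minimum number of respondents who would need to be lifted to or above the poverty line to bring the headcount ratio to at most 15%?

4 of the 10 respondents are poor, so H = 4/10 = 0.400.
A headcount ratio of at most 15% allows at most ⌊0.15 × 10⌋ = 1 poor respondents.
So at least 4 − 1 = 3 must be lifted.

3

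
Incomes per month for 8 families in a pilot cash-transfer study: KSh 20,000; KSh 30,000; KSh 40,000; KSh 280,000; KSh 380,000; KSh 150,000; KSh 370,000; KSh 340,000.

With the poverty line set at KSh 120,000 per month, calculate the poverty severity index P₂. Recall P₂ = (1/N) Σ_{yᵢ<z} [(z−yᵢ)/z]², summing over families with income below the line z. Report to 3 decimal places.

0.213

Incomes under z: KSh 20,000, KSh 30,000, KSh 40,000 (q = 3 of N = 8).
Relative gaps: (120000−20000)/120000 = 0.8333; (120000−30000)/120000 = 0.7500; (120000−40000)/120000 = 0.6667.
Squared: 0.6944; 0.5625; 0.4444.
Sum = 1.701389; P₂ = 1.701389 / 8 = 0.213.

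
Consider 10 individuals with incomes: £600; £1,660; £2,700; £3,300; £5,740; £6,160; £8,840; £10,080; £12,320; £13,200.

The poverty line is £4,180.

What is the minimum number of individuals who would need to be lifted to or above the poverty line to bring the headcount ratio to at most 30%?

Currently q = 4 of N = 10 are below the line (H = 0.400).
A headcount ratio of at most 30% allows at most ⌊0.30 × 10⌋ = 3 poor individuals.
So at least 4 − 3 = 1 must be lifted.

1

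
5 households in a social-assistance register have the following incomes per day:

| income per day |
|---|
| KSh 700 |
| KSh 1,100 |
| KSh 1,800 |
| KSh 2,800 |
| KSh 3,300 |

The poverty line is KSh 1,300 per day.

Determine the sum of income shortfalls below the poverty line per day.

KSh 800

Poor units: KSh 700, KSh 1,100 (q = 2 of N = 5).
Individual gaps: 1300−700 = 600; 1300−1100 = 200.
Aggregate gap = KSh 800.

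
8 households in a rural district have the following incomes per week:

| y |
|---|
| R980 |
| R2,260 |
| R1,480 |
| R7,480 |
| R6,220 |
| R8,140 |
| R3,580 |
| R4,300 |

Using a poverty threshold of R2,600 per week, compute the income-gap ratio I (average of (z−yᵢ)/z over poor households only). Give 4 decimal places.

Incomes under z: R980, R1,480, R2,260 (q = 3 of N = 8).
Relative gaps: 0.6231, 0.4308, 0.1308; sum = 1.184615.
I averages over the q = 3 poor units only: 1.184615 / 3 = 0.3949.

0.3949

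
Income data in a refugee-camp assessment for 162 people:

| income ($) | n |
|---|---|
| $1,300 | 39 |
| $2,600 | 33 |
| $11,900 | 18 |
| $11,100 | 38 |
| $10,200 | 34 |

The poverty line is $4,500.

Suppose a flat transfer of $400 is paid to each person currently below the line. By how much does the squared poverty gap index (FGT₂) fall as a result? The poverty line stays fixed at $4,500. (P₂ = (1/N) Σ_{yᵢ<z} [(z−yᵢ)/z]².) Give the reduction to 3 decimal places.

0.042

Before: below the line — 39×$1,300, 33×$2,600; squared poverty gap index (FGT₂) = 0.15805.
After the $400 transfer: below the line — 39×$1,700, 33×$3,000; squared poverty gap index (FGT₂) = 0.11584.
Reduction = 0.15805 − 0.11584 = 0.042.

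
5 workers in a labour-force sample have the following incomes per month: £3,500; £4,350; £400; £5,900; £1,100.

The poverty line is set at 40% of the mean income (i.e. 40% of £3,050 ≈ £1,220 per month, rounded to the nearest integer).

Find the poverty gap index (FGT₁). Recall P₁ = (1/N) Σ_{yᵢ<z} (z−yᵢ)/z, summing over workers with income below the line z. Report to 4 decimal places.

0.1541

Below z: £400, £1,100 (q = 2 of N = 5).
Normalized shortfalls: (1220−400)/1220 = 0.6721; (1220−1100)/1220 = 0.0984.
Σ = 0.770492. Dividing by the full population N = 5 gives P₁ = 0.1541.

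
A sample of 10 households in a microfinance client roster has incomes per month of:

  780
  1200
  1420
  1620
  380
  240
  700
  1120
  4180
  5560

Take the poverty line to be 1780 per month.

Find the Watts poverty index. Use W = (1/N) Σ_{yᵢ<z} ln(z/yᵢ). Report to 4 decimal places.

0.6484

Incomes under z: 240, 380, 700, 780, 1120, 1200, 1420, 1620 (q = 8 of N = 10).
Log gaps: ln(1780/240) = 2.0037; ln(1780/380) = 1.5442; ln(1780/700) = 0.9333; ln(1780/780) = 0.8251; ln(1780/1120) = 0.4633; ln(1780/1200) = 0.3943; ln(1780/1420) = 0.2260; ln(1780/1620) = 0.0942.
W = 6.484010 / 10 = 0.6484.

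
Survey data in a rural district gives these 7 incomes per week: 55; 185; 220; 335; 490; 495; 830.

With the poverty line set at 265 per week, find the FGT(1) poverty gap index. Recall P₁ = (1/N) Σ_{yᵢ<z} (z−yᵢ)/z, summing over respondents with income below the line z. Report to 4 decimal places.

Incomes under z: 55, 185, 220 (q = 3 of N = 7).
Shortfall ratios: (265−55)/265 = 0.7925; (265−185)/265 = 0.3019; (265−220)/265 = 0.1698.
Σ = 1.264151. Dividing by the full population N = 7 gives P₁ = 0.1806.

0.1806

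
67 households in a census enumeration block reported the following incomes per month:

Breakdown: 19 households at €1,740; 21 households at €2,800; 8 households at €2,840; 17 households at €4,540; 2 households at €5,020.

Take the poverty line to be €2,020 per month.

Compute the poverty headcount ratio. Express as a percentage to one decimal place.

19 of the 67 households have income below €2,020.
H = 19/67 = 28.4%.

28.4%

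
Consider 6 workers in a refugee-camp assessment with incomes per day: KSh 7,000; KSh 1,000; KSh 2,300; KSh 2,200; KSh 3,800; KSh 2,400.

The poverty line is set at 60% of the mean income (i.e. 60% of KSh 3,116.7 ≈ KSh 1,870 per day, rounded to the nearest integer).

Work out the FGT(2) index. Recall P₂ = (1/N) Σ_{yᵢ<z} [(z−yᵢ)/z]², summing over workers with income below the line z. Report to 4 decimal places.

0.0361

Poor units: KSh 1,000 (q = 1 of N = 6).
Gap ratios (z−y)/z: (1870−1000)/1870 = 0.4652.
Squared: 0.2164.
Sum = 0.216449; P₂ = 0.216449 / 6 = 0.0361.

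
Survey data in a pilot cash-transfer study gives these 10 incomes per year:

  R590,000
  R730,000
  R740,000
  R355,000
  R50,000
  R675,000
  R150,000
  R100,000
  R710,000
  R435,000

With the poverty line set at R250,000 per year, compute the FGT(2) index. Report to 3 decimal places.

0.116

Poor units: R50,000, R100,000, R150,000 (q = 3 of N = 10).
Relative gaps: (250000−50000)/250000 = 0.8000; (250000−100000)/250000 = 0.6000; (250000−150000)/250000 = 0.4000.
Squared: 0.6400; 0.3600; 0.1600.
Sum = 1.160000; P₂ = 1.160000 / 10 = 0.116.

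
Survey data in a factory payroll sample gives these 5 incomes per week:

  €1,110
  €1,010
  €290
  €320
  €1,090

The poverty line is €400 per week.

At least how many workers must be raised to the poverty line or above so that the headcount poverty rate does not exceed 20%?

Currently q = 2 of N = 5 are below the line (H = 0.400).
A headcount ratio of at most 20% allows at most ⌊0.20 × 5⌋ = 1 poor workers.
So at least 2 − 1 = 1 must be lifted.

1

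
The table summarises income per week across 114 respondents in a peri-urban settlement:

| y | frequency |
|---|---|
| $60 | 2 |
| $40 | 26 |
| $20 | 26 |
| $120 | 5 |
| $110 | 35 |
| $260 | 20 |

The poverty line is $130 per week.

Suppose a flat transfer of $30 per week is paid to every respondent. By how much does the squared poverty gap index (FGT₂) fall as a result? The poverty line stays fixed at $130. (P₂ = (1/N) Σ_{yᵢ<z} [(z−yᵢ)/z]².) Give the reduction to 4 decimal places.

0.1486

Before: below the line — 26×$20, 26×$40, 2×$60, 35×$110, 5×$120; squared poverty gap index (FGT₂) = 0.285217.
After the $30 transfer: below the line — 26×$50, 26×$70, 2×$90; squared poverty gap index (FGT₂) = 0.136614.
Reduction = 0.285217 − 0.136614 = 0.1486.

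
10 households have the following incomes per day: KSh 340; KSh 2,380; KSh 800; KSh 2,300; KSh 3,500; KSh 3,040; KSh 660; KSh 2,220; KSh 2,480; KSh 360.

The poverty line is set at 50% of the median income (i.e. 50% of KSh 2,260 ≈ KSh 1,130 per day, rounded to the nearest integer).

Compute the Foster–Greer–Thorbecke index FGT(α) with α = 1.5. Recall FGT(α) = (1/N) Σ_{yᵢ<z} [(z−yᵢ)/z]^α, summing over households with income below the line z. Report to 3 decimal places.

Incomes under z: KSh 340, KSh 360, KSh 660, KSh 800 (q = 4 of N = 10).
Relative gaps: (1130−340)/1130 = 0.6991; (1130−360)/1130 = 0.6814; (1130−660)/1130 = 0.4159; (1130−800)/1130 = 0.2920.
Raised to α = 1.5: 0.58455; 0.56249; 0.26824; 0.15782.
Sum = 1.573107; FGT(1.5) = 1.573107 / 10 = 0.157.

0.157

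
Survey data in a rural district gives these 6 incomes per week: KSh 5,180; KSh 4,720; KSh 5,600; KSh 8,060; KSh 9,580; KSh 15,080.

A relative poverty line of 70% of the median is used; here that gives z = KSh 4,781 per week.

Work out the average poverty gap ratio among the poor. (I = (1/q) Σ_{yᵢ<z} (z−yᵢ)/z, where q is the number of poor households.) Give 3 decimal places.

Poor units: KSh 4,720 (q = 1 of N = 6).
Relative gaps: 0.0128; sum = 0.012759.
I averages over the q = 1 poor units only: 0.012759 / 1 = 0.013.

0.013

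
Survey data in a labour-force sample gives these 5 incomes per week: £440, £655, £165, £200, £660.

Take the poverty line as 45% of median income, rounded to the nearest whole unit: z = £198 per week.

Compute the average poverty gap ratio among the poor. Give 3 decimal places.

Poor units: £165 (q = 1 of N = 5).
Shortfall ratios (z−y)/z: 0.1667; sum = 0.166667.
The income-gap ratio divides by q (the poor only): 0.166667 / 1 = 0.167.

0.167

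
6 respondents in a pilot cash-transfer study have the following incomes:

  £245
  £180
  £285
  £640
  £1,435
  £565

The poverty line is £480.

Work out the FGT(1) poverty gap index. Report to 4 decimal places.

Below the line: £180, £245, £285 (q = 3 of N = 6).
Normalized shortfalls: (480−180)/480 = 0.6250; (480−245)/480 = 0.4896; (480−285)/480 = 0.4062.
Σ = 1.520833. Dividing by the full population N = 6 gives P₁ = 0.2535.

0.2535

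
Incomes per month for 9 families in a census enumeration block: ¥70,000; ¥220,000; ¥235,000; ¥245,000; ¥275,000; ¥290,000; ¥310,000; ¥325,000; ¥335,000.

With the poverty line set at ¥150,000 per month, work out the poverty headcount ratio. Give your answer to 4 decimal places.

1 of the 9 families have income below ¥150,000.
H = 1/9 = 0.1111.

0.1111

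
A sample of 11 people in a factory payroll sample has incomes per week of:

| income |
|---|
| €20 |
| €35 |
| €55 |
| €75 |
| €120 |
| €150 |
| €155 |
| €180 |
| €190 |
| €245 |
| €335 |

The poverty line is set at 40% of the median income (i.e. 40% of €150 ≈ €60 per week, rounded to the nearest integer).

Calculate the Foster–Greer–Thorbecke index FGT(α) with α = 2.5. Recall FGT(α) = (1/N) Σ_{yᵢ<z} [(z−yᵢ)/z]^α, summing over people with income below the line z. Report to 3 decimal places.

Poor units: €20, €35, €55 (q = 3 of N = 11).
Gap ratios (z−y)/z: (60−20)/60 = 0.6667; (60−35)/60 = 0.4167; (60−55)/60 = 0.0833.
Raised to α = 2.5: 0.36289; 0.11207; 0.00200.
Sum = 0.476958; FGT(2.5) = 0.476958 / 11 = 0.043.

0.043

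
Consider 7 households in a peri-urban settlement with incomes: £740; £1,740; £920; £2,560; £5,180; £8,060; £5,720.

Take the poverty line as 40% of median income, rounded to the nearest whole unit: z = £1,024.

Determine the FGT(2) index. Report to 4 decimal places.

Below the line: £740, £920 (q = 2 of N = 7).
Normalized shortfalls: (1024−740)/1024 = 0.2773; (1024−920)/1024 = 0.1016.
Squared: 0.0769; 0.0103.
Sum = 0.087234; P₂ = 0.087234 / 7 = 0.0125.

0.0125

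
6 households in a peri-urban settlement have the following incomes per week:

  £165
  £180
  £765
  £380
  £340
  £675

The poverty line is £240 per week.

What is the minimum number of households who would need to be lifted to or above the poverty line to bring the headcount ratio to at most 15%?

2

2 of the 6 households are poor, so H = 2/6 = 0.333.
A headcount ratio of at most 15% allows at most ⌊0.15 × 6⌋ = 0 poor households.
So at least 2 − 0 = 2 must be lifted.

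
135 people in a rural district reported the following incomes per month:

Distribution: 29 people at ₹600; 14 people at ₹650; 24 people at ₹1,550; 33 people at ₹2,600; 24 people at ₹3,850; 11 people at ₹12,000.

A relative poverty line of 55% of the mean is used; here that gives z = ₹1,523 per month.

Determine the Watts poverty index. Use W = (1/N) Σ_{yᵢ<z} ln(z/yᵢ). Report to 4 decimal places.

Poor units: 29×₹600, 14×₹650 (q = 43 of N = 135).
Log gaps: ln(1523/600) = 0.9315 (×29); ln(1523/650) = 0.8515 (×14).
W = 38.934233 / 135 = 0.2884.

0.2884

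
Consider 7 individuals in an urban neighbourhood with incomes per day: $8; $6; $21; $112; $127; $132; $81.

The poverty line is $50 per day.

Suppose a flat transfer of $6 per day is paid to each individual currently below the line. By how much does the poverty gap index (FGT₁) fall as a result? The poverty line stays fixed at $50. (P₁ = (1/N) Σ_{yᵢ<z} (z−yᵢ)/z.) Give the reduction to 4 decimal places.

0.0514

Before: below the line — $6, $8, $21; poverty gap index (FGT₁) = 0.328571.
After the $6 transfer: below the line — $12, $14, $27; poverty gap index (FGT₁) = 0.277143.
Reduction = 0.328571 − 0.277143 = 0.0514.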